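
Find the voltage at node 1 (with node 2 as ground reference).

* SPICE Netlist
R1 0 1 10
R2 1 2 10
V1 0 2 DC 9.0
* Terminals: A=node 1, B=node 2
Nodal analysis, taking node 2 as the 0 V reference.
Source V1 fixes V_0 = 9 V.
KCL at each unknown node (sum of currents leaving = 0; resistances in Ω):
  Node 1: (V_1 - 9)/10 + (V_1 - 0)/10 = 0
Collecting terms: 0.2 × V_1 = 0.9  =>  V_1 = 4.5 V
The requested potential is V_1 = 4.5 V.

Final answer: V_1 = 4.5 V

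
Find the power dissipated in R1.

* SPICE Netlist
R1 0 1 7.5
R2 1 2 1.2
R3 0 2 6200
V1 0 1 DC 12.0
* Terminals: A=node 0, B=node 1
Nodal analysis, taking node 1 as the 0 V reference.
Source V1 fixes V_0 = 12 V.
KCL at each unknown node (sum of currents leaving = 0; resistances in Ω):
  Node 2: (V_2 - 0)/1.2 + (V_2 - 12)/6200 = 0
Collecting terms: 0.8335 × V_2 = 0.001935  =>  V_2 = 0.002322 V
I_R1 = (V_0 - V_1)/R1 = (12 - 0)/7.5 = 1.6 A
P_R1 = I_R1² × R1 = (1.6)² × 7.5 = 19.2 W

Final answer: 19.2 W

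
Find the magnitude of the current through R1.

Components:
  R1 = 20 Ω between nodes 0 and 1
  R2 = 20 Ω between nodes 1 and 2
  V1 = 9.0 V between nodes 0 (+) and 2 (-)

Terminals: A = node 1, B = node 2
Nodal analysis, taking node 2 as the 0 V reference.
Source V1 fixes V_0 = 9 V.
KCL at each unknown node (sum of currents leaving = 0; resistances in Ω):
  Node 1: (V_1 - 9)/20 + (V_1 - 0)/20 = 0
Collecting terms: 0.1 × V_1 = 0.45  =>  V_1 = 4.5 V
I_R1 = (V_0 - V_1)/R1 = (9 - 4.5)/20 = 0.225 A
|I_R1| = 0.225 A

Final answer: |I_R1| = 0.225 A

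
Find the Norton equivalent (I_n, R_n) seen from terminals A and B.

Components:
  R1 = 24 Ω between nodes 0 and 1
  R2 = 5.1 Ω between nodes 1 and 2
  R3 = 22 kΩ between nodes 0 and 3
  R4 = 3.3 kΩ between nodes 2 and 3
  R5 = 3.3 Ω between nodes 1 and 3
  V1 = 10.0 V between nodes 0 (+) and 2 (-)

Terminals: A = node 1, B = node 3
Find the Thévenin equivalent first; then I_n = V_th/R_th and R_n = R_th.
Step 1 — V_th is the open-circuit voltage V_A - V_B (nothing connected across the terminals).
Nodal analysis, taking node 2 as the 0 V reference.
Source V1 fixes V_0 = 10 V.
KCL at each unknown node (sum of currents leaving = 0; resistances in Ω):
  Node 1: (V_1 - 10)/24 + (V_1 - 0)/5.1 + (V_1 - V_3)/3.3 = 0
  Node 3: (V_3 - 10)/22000 + (V_3 - 0)/3300 + (V_3 - V_1)/3.3 = 0
Collecting terms (coefficients in siemens):
  0.5408·V_1 - 0.303·V_3 = 0.4167
  0.3034·V_3 - 0.303·V_1 = 0.0004545
Determinant D = (0.5408)(0.3034) - (-0.303)(-0.303) = 0.07223
V_1 = [(0.4167)(0.3034) - (-0.303)(0.0004545)]/D = 1.752 V
V_3 = [(0.5408)(0.0004545) - (0.4167)(-0.303)]/D = 1.751 V
V_th = V_1 - V_3 = 1.752 - 1.751 = 0.0005141 V
Step 2 — R_th: zero the source — replace V1 by a short circuit (node 2 merges into node 0) — and find the resistance seen between A (node 1) and B (node 3).
Reduce the network between node 1 (A) and node 3 (B) by series/parallel combination:
  Rp1 = R1 ‖ R2 (parallel, both between nodes 0 and 1) = 1/(1/24 + 1/5.1) = 4.206 Ω
  Rp2 = R3 ‖ R4 (parallel, both between nodes 0 and 3) = 1/(1/22000 + 1/3300) = 2870 Ω
  Rs1 = Rp1 + Rp2 (series, joined only at node 0) = 4.206 + 2870 = 2874 Ω
  Rp3 = R5 ‖ Rs1 (parallel, both between nodes 1 and 3) = 1/(1/3.3 + 1/2874) = 3.296 Ω
R_th = 3.296 Ω
I_n = V_th/R_th = 0.0005141/3.296 = 0.000156 A, and R_n = R_th = 3.296 Ω

Final answer: I_n = 0.000156 A, R_n = 3.296 Ω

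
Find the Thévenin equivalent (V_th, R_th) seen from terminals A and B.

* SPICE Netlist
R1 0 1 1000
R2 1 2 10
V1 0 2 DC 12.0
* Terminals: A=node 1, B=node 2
Step 1 — V_th is the open-circuit voltage V_A - V_B (nothing connected across the terminals).
Nodal analysis, taking node 2 as the 0 V reference.
Source V1 fixes V_0 = 12 V.
KCL at each unknown node (sum of currents leaving = 0; resistances in Ω):
  Node 1: (V_1 - 12)/1000 + (V_1 - 0)/10 = 0
Collecting terms: 0.101 × V_1 = 0.012  =>  V_1 = 0.1188 V
V_th = V_1 - V_2 = 0.1188 - 0 = 0.1188 V
Step 2 — R_th: zero the source — replace V1 by a short circuit (node 2 merges into node 0) — and find the resistance seen between A (node 1) and B (node 0).
Reduce the network between node 1 (A) and node 0 (B) by series/parallel combination:
  Rp1 = R1 ‖ R2 (parallel, both between nodes 0 and 1) = 1/(1/1000 + 1/10) = 9.901 Ω
R_th = 9.901 Ω

Final answer: V_th = 0.1188 V, R_th = 9.901 Ω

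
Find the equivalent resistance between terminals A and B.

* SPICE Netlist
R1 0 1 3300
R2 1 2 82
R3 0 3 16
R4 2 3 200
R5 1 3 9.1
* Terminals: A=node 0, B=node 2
The network is not a plain series/parallel combination. Inject a 1 A test current into terminal A (node 0) and return it from terminal B (node 2); then R_eq = V_A / (1 A).
Nodal analysis, taking node 2 as the 0 V reference.
Current source I_test pushes 1 A into node 0 and draws it out of node 2.
KCL at each unknown node (sum of currents leaving = 0; resistances in Ω):
  Node 0: (V_0 - V_1)/3300 + (V_0 - V_3)/16 - 1 = 0
  Node 1: (V_1 - V_0)/3300 + (V_1 - 0)/82 + (V_1 - V_3)/9.1 = 0
  Node 3: (V_3 - V_0)/16 + (V_3 - V_1)/9.1 + (V_3 - 0)/200 = 0
Collecting terms (coefficients in siemens):
  0.0628·V_0 - 0.000303·V_1 - 0.0625·V_3 = 1
  0.1224·V_1 - 0.000303·V_0 - 0.1099·V_3 = 0
  0.1774·V_3 - 0.0625·V_0 - 0.1099·V_1 = 0
Solving these 3 simultaneous equations (Gaussian elimination) gives:
  V_0 = 78.44 V, V_1 = 56.36 V, V_3 = 62.55 V
R_eq = V_0 / 1 A = 78.44 Ω

Final answer: 78.44 Ω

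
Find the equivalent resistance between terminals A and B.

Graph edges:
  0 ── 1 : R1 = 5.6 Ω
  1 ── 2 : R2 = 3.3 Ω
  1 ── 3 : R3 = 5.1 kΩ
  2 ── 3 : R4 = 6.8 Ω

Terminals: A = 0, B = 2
Reduce the network between node 0 (A) and node 2 (B) by series/parallel combination:
  Rs1 = R3 + R4 (series, joined only at node 3) = 5100 + 6.8 = 5107 Ω
  Rp1 = R2 ‖ Rs1 (parallel, both between nodes 1 and 2) = 1/(1/3.3 + 1/5107) = 3.298 Ω
  Rs2 = R1 + Rp1 (series, joined only at node 1) = 5.6 + 3.298 = 8.898 Ω
R_eq = 8.898 Ω

Final answer: 8.898 Ω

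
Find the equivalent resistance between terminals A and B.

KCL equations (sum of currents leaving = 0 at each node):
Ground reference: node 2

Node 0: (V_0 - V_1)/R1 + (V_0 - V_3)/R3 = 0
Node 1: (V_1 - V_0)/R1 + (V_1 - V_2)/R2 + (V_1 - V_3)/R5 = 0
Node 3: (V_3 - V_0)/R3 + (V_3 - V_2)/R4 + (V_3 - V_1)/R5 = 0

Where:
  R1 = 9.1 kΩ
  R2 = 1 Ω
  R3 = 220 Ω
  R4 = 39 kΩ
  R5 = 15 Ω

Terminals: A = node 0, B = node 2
The network is not a plain series/parallel combination. Inject a 1 A test current into terminal A (node 0) and return it from terminal B (node 2); then R_eq = V_A / (1 A).
Nodal analysis, taking node 2 as the 0 V reference.
Current source I_test pushes 1 A into node 0 and draws it out of node 2.
KCL at each unknown node (sum of currents leaving = 0; resistances in Ω):
  Node 0: (V_0 - V_1)/9100 + (V_0 - V_3)/220 - 1 = 0
  Node 1: (V_1 - V_0)/9100 + (V_1 - 0)/1 + (V_1 - V_3)/15 = 0
  Node 3: (V_3 - V_0)/220 + (V_3 - V_1)/15 + (V_3 - 0)/39000 = 0
Collecting terms (coefficients in siemens):
  0.004655·V_0 - 0.0001099·V_1 - 0.004545·V_3 = 1
  1.067·V_1 - 0.0001099·V_0 - 0.06667·V_3 = 0
  0.07124·V_3 - 0.004545·V_0 - 0.06667·V_1 = 0
Solving these 3 simultaneous equations (Gaussian elimination) gives:
  V_0 = 230.1 V, V_1 = 0.9996 V, V_3 = 15.62 V
R_eq = V_0 / 1 A = 230.1 Ω

Final answer: 230.1 Ω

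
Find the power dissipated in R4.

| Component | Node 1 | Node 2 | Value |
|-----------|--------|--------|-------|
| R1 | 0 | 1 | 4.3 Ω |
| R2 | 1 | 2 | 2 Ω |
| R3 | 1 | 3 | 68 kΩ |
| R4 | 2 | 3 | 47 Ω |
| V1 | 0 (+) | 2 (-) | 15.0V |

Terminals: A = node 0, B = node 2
Nodal analysis, taking node 2 as the 0 V reference.
Source V1 fixes V_0 = 15 V.
KCL at each unknown node (sum of currents leaving = 0; resistances in Ω):
  Node 1: (V_1 - 15)/4.3 + (V_1 - 0)/2 + (V_1 - V_3)/68000 = 0
  Node 3: (V_3 - V_1)/68000 + (V_3 - 0)/47 = 0
Collecting terms (coefficients in siemens):
  0.7326·V_1 - 0.00001471·V_3 = 3.488
  0.02129·V_3 - 0.00001471·V_1 = 0
Determinant D = (0.7326)(0.02129) - (-0.00001471)(-0.00001471) = 0.0156
V_1 = [(3.488)(0.02129) - (-0.00001471)(0)]/D = 4.762 V
V_3 = [(0.7326)(0) - (3.488)(-0.00001471)]/D = 0.003289 V
I_R4 = (V_2 - V_3)/R4 = (0 - 0.003289)/47 = -0.00006998 A
P_R4 = I_R4² × R4 = (-0.00006998)² × 47 = 0.0000002302 W

Final answer: 2.302e-07 W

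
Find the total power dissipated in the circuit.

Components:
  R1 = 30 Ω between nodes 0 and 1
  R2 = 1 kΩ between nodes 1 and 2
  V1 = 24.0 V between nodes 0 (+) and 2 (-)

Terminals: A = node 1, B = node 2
Nodal analysis, taking node 2 as the 0 V reference.
Source V1 fixes V_0 = 24 V.
KCL at each unknown node (sum of currents leaving = 0; resistances in Ω):
  Node 1: (V_1 - 24)/30 + (V_1 - 0)/1000 = 0
Collecting terms: 0.03433 × V_1 = 0.8  =>  V_1 = 23.3 V
Power in each resistor, P = (ΔV)²/R:
  P_R1 = (24 - 23.3)²/30 = 0.01629 W
  P_R2 = (23.3 - 0)²/1000 = 0.5429 W
P_total = P_R1 + P_R2 = 0.5592 W

Final answer: 0.5592 W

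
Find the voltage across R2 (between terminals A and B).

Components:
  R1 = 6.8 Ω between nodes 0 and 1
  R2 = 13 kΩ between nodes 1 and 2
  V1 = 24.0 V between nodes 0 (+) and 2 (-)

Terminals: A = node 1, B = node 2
R1 and R2 are in series across V1 (node 0 → node 1 → node 2), and the output A–B is taken across R2, so this is a voltage divider.
Series current: I = V1/(R1 + R2) = 24/(6.8 + 13000) = 24/13010 = 0.001845 A
V_R2 = I × R2 = V1 × R2/(R1 + R2) = 24 × 13000/13010 = 23.99 V

Final answer: 23.99 V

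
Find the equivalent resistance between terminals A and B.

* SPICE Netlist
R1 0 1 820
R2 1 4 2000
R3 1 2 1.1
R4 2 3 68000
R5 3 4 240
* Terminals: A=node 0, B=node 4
Reduce the network between node 0 (A) and node 4 (B) by series/parallel combination:
  Rs1 = R3 + R4 (series, joined only at node 2) = 1.1 + 68000 = 68000 Ω
  Rs2 = R5 + Rs1 (series, joined only at node 3) = 240 + 68000 = 68240 Ω
  Rp1 = R2 ‖ Rs2 (parallel, both between nodes 1 and 4) = 1/(1/2000 + 1/68240) = 1943 Ω
  Rs3 = R1 + Rp1 (series, joined only at node 1) = 820 + 1943 = 2763 Ω
R_eq = 2.763 kΩ

Final answer: 2.763 kΩ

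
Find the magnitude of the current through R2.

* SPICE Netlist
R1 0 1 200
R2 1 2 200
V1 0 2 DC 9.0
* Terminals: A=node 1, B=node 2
Nodal analysis, taking node 2 as the 0 V reference.
Source V1 fixes V_0 = 9 V.
KCL at each unknown node (sum of currents leaving = 0; resistances in Ω):
  Node 1: (V_1 - 9)/200 + (V_1 - 0)/200 = 0
Collecting terms: 0.01 × V_1 = 0.045  =>  V_1 = 4.5 V
I_R2 = (V_1 - V_2)/R2 = (4.5 - 0)/200 = 0.0225 A
|I_R2| = 0.0225 A

Final answer: |I_R2| = 0.0225 A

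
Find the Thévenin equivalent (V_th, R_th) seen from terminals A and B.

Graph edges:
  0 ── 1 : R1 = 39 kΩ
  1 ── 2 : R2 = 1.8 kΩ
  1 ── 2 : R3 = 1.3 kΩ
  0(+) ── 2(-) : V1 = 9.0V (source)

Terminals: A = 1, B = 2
Step 1 — V_th is the open-circuit voltage V_A - V_B (nothing connected across the terminals).
Nodal analysis, taking node 2 as the 0 V reference.
Source V1 fixes V_0 = 9 V.
KCL at each unknown node (sum of currents leaving = 0; resistances in Ω):
  Node 1: (V_1 - 9)/39000 + (V_1 - 0)/1800 + (V_1 - 0)/1300 = 0
Collecting terms: 0.00135 × V_1 = 0.0002308  =>  V_1 = 0.1709 V
V_th = V_1 - V_2 = 0.1709 - 0 = 0.1709 V
Step 2 — R_th: zero the source — replace V1 by a short circuit (node 2 merges into node 0) — and find the resistance seen between A (node 1) and B (node 0).
Reduce the network between node 1 (A) and node 0 (B) by series/parallel combination:
  Rp1 = R1 ‖ R2 ‖ R3 (parallel, all between nodes 0 and 1) = 1/(1/39000 + 1/1800 + 1/1300) = 740.5 Ω
R_th = 740.5 Ω

Final answer: V_th = 0.1709 V, R_th = 740.5 Ω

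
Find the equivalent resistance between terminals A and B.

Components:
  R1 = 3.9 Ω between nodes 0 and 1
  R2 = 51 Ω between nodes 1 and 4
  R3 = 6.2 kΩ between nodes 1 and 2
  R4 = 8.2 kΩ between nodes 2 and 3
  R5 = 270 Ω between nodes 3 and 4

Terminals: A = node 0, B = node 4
Reduce the network between node 0 (A) and node 4 (B) by series/parallel combination:
  Rs1 = R3 + R4 (series, joined only at node 2) = 6200 + 8200 = 14400 Ω
  Rs2 = R5 + Rs1 (series, joined only at node 3) = 270 + 14400 = 14670 Ω
  Rp1 = R2 ‖ Rs2 (parallel, both between nodes 1 and 4) = 1/(1/51 + 1/14670) = 50.82 Ω
  Rs3 = R1 + Rp1 (series, joined only at node 1) = 3.9 + 50.82 = 54.72 Ω
R_eq = 54.72 Ω

Final answer: 54.72 Ω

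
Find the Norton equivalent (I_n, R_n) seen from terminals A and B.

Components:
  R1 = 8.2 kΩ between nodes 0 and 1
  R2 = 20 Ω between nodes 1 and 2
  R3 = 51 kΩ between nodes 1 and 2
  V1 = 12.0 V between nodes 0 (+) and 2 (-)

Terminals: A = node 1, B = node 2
Find the Thévenin equivalent first; then I_n = V_th/R_th and R_n = R_th.
Step 1 — V_th is the open-circuit voltage V_A - V_B (nothing connected across the terminals).
Nodal analysis, taking node 2 as the 0 V reference.
Source V1 fixes V_0 = 12 V.
KCL at each unknown node (sum of currents leaving = 0; resistances in Ω):
  Node 1: (V_1 - 12)/8200 + (V_1 - 0)/20 + (V_1 - 0)/51000 = 0
Collecting terms: 0.05014 × V_1 = 0.001463  =>  V_1 = 0.02919 V
V_th = V_1 - V_2 = 0.02919 - 0 = 0.02919 V
Step 2 — R_th: zero the source — replace V1 by a short circuit (node 2 merges into node 0) — and find the resistance seen between A (node 1) and B (node 0).
Reduce the network between node 1 (A) and node 0 (B) by series/parallel combination:
  Rp1 = R1 ‖ R2 ‖ R3 (parallel, all between nodes 0 and 1) = 1/(1/8200 + 1/20 + 1/51000) = 19.94 Ω
R_th = 19.94 Ω
I_n = V_th/R_th = 0.02919/19.94 = 0.001463 A, and R_n = R_th = 19.94 Ω

Final answer: I_n = 0.001463 A, R_n = 19.94 Ω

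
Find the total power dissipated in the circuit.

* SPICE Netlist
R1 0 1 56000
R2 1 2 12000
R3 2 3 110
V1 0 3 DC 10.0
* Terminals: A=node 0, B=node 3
Nodal analysis, taking node 3 as the 0 V reference.
Source V1 fixes V_0 = 10 V.
KCL at each unknown node (sum of currents leaving = 0; resistances in Ω):
  Node 1: (V_1 - 10)/56000 + (V_1 - V_2)/12000 = 0
  Node 2: (V_2 - V_1)/12000 + (V_2 - 0)/110 = 0
Collecting terms (coefficients in siemens):
  0.0001012·V_1 - 0.00008333·V_2 = 0.0001786
  0.009174·V_2 - 0.00008333·V_1 = 0
Determinant D = (0.0001012)(0.009174) - (-0.00008333)(-0.00008333) = 0.0000009214
V_1 = [(0.0001786)(0.009174) - (-0.00008333)(0)]/D = 1.778 V
V_2 = [(0.0001012)(0) - (0.0001786)(-0.00008333)]/D = 0.01615 V
Power in each resistor, P = (ΔV)²/R:
  P_R1 = (10 - 1.778)²/56000 = 0.001207 W
  P_R2 = (1.778 - 0.01615)²/12000 = 0.0002587 W
  P_R3 = (0.01615 - 0)²/110 = 0.000002371 W
P_total = P_R1 + P_R2 + P_R3 = 0.001468 W

Final answer: 0.001468 W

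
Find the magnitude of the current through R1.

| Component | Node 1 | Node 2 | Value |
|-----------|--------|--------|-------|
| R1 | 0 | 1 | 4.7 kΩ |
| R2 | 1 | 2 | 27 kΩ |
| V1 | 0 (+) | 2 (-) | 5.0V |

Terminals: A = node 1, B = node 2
Nodal analysis, taking node 2 as the 0 V reference.
Source V1 fixes V_0 = 5 V.
KCL at each unknown node (sum of currents leaving = 0; resistances in Ω):
  Node 1: (V_1 - 5)/4700 + (V_1 - 0)/27000 = 0
Collecting terms: 0.0002498 × V_1 = 0.001064  =>  V_1 = 4.259 V
I_R1 = (V_0 - V_1)/R1 = (5 - 4.259)/4700 = 0.0001577 A
|I_R1| = 0.0001577 A

Final answer: |I_R1| = 0.0001577 A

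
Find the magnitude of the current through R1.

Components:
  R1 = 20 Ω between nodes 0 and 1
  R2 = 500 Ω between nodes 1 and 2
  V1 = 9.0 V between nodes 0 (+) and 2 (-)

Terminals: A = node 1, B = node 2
Nodal analysis, taking node 2 as the 0 V reference.
Source V1 fixes V_0 = 9 V.
KCL at each unknown node (sum of currents leaving = 0; resistances in Ω):
  Node 1: (V_1 - 9)/20 + (V_1 - 0)/500 = 0
Collecting terms: 0.052 × V_1 = 0.45  =>  V_1 = 8.654 V
I_R1 = (V_0 - V_1)/R1 = (9 - 8.654)/20 = 0.01731 A
|I_R1| = 0.01731 A

Final answer: |I_R1| = 0.01731 A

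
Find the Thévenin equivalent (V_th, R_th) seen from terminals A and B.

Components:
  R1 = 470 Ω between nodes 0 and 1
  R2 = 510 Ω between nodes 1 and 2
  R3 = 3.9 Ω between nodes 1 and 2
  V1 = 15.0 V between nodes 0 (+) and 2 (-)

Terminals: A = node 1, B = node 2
Step 1 — V_th is the open-circuit voltage V_A - V_B (nothing connected across the terminals).
Nodal analysis, taking node 2 as the 0 V reference.
Source V1 fixes V_0 = 15 V.
KCL at each unknown node (sum of currents leaving = 0; resistances in Ω):
  Node 1: (V_1 - 15)/470 + (V_1 - 0)/510 + (V_1 - 0)/3.9 = 0
Collecting terms: 0.2605 × V_1 = 0.03191  =>  V_1 = 0.1225 V
V_th = V_1 - V_2 = 0.1225 - 0 = 0.1225 V
Step 2 — R_th: zero the source — replace V1 by a short circuit (node 2 merges into node 0) — and find the resistance seen between A (node 1) and B (node 0).
Reduce the network between node 1 (A) and node 0 (B) by series/parallel combination:
  Rp1 = R1 ‖ R2 ‖ R3 (parallel, all between nodes 0 and 1) = 1/(1/470 + 1/510 + 1/3.9) = 3.839 Ω
R_th = 3.839 Ω

Final answer: V_th = 0.1225 V, R_th = 3.839 Ω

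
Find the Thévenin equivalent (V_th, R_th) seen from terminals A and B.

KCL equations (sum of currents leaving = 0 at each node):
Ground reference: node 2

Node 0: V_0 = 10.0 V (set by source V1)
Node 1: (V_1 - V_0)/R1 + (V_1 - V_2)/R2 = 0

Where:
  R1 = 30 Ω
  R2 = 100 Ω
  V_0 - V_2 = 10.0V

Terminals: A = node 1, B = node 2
Step 1 — V_th is the open-circuit voltage V_A - V_B (nothing connected across the terminals).
Nodal analysis, taking node 2 as the 0 V reference.
Source V1 fixes V_0 = 10 V.
KCL at each unknown node (sum of currents leaving = 0; resistances in Ω):
  Node 1: (V_1 - 10)/30 + (V_1 - 0)/100 = 0
Collecting terms: 0.04333 × V_1 = 0.3333  =>  V_1 = 7.692 V
V_th = V_1 - V_2 = 7.692 - 0 = 7.692 V
Step 2 — R_th: zero the source — replace V1 by a short circuit (node 2 merges into node 0) — and find the resistance seen between A (node 1) and B (node 0).
Reduce the network between node 1 (A) and node 0 (B) by series/parallel combination:
  Rp1 = R1 ‖ R2 (parallel, both between nodes 0 and 1) = 1/(1/30 + 1/100) = 23.08 Ω
R_th = 23.08 Ω

Final answer: V_th = 7.692 V, R_th = 23.08 Ω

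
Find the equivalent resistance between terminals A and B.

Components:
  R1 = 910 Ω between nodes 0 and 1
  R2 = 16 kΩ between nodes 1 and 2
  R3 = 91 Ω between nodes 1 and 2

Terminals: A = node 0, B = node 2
Reduce the network between node 0 (A) and node 2 (B) by series/parallel combination:
  Rp1 = R2 ‖ R3 (parallel, both between nodes 1 and 2) = 1/(1/16000 + 1/91) = 90.49 Ω
  Rs1 = R1 + Rp1 (series, joined only at node 1) = 910 + 90.49 = 1000 Ω
R_eq = 1 kΩ

Final answer: 1 kΩ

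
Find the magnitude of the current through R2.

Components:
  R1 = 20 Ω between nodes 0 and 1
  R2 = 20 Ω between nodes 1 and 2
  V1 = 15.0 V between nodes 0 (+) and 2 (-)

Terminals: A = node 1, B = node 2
Nodal analysis, taking node 2 as the 0 V reference.
Source V1 fixes V_0 = 15 V.
KCL at each unknown node (sum of currents leaving = 0; resistances in Ω):
  Node 1: (V_1 - 15)/20 + (V_1 - 0)/20 = 0
Collecting terms: 0.1 × V_1 = 0.75  =>  V_1 = 7.5 V
I_R2 = (V_1 - V_2)/R2 = (7.5 - 0)/20 = 0.375 A
|I_R2| = 0.375 A

Final answer: |I_R2| = 0.375 A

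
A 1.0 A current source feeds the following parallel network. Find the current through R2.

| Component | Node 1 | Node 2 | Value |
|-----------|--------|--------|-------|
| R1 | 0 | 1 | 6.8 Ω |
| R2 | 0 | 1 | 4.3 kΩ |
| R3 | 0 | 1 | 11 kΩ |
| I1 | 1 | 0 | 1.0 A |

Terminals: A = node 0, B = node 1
All resistors sit directly between nodes 0 and 1, so they are in parallel and share one voltage V; the full source current 1 A splits among them.
1/R_par = 1/6.8 + 1/4300 + 1/11000 = 0.1474 S  =>  R_par = 6.785 Ω
V = I × R_par = 1 × 6.785 = 6.785 V
I_R2 = V/R2 = 6.785/4300 = 0.001578 A

Final answer: 0.001578 A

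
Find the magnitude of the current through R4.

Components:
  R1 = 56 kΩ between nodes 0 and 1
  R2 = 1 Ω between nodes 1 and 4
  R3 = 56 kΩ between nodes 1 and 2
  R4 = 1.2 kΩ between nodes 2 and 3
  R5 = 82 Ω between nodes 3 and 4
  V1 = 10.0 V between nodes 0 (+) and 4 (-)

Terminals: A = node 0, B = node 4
Nodal analysis, taking node 4 as the 0 V reference.
Source V1 fixes V_0 = 10 V.
KCL at each unknown node (sum of currents leaving = 0; resistances in Ω):
  Node 1: (V_1 - 10)/56000 + (V_1 - 0)/1 + (V_1 - V_2)/56000 = 0
  Node 2: (V_2 - V_1)/56000 + (V_2 - V_3)/1200 = 0
  Node 3: (V_3 - V_2)/1200 + (V_3 - 0)/82 = 0
Collecting terms (coefficients in siemens):
  1·V_1 - 0.00001786·V_2 = 0.0001786
  0.0008512·V_2 - 0.00001786·V_1 - 0.0008333·V_3 = 0
  0.01303·V_3 - 0.0008333·V_2 = 0
Solving these 3 simultaneous equations (Gaussian elimination) gives:
  V_1 = 0.0001786 V, V_2 = 0.000003996 V, V_3 = 0.0000002556 V
I_R4 = (V_2 - V_3)/R4 = (0.000003996 - 0.0000002556)/1200 = 0.000000003117 A
|I_R4| = 0.000000003117 A

Final answer: |I_R4| = 3.117e-09 A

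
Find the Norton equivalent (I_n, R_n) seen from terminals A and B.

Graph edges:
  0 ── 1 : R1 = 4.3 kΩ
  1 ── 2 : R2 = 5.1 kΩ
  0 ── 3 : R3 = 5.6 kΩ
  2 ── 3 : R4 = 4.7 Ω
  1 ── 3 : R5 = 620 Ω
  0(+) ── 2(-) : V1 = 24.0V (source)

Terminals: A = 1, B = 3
Find the Thévenin equivalent first; then I_n = V_th/R_th and R_n = R_th.
Step 1 — V_th is the open-circuit voltage V_A - V_B (nothing connected across the terminals).
Nodal analysis, taking node 2 as the 0 V reference.
Source V1 fixes V_0 = 24 V.
KCL at each unknown node (sum of currents leaving = 0; resistances in Ω):
  Node 1: (V_1 - 24)/4300 + (V_1 - 0)/5100 + (V_1 - V_3)/620 = 0
  Node 3: (V_3 - 24)/5600 + (V_3 - 0)/4.7 + (V_3 - V_1)/620 = 0
Collecting terms (coefficients in siemens):
  0.002042·V_1 - 0.001613·V_3 = 0.005581
  0.2146·V_3 - 0.001613·V_1 = 0.004286
Determinant D = (0.002042)(0.2146) - (-0.001613)(-0.001613) = 0.0004354
V_1 = [(0.005581)(0.2146) - (-0.001613)(0.004286)]/D = 2.766 V
V_3 = [(0.002042)(0.004286) - (0.005581)(-0.001613)]/D = 0.04077 V
V_th = V_1 - V_3 = 2.766 - 0.04077 = 2.725 V
Step 2 — R_th: zero the source — replace V1 by a short circuit (node 2 merges into node 0) — and find the resistance seen between A (node 1) and B (node 3).
Reduce the network between node 1 (A) and node 3 (B) by series/parallel combination:
  Rp1 = R1 ‖ R2 (parallel, both between nodes 0 and 1) = 1/(1/4300 + 1/5100) = 2333 Ω
  Rp2 = R3 ‖ R4 (parallel, both between nodes 0 and 3) = 1/(1/5600 + 1/4.7) = 4.696 Ω
  Rs1 = Rp1 + Rp2 (series, joined only at node 0) = 2333 + 4.696 = 2338 Ω
  Rp3 = R5 ‖ Rs1 (parallel, both between nodes 1 and 3) = 1/(1/620 + 1/2338) = 490 Ω
R_th = 490 Ω
I_n = V_th/R_th = 2.725/490 = 0.005562 A, and R_n = R_th = 490 Ω

Final answer: I_n = 0.005562 A, R_n = 490 Ω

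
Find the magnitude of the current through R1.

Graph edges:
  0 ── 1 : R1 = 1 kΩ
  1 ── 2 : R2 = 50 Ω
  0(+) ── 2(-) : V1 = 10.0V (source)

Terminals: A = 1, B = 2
Nodal analysis, taking node 2 as the 0 V reference.
Source V1 fixes V_0 = 10 V.
KCL at each unknown node (sum of currents leaving = 0; resistances in Ω):
  Node 1: (V_1 - 10)/1000 + (V_1 - 0)/50 = 0
Collecting terms: 0.021 × V_1 = 0.01  =>  V_1 = 0.4762 V
I_R1 = (V_0 - V_1)/R1 = (10 - 0.4762)/1000 = 0.009524 A
|I_R1| = 0.009524 A

Final answer: |I_R1| = 0.009524 A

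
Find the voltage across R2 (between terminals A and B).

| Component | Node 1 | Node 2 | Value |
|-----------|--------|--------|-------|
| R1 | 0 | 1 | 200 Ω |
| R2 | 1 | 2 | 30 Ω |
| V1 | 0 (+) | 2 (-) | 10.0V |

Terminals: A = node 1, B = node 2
R1 and R2 are in series across V1 (node 0 → node 1 → node 2), and the output A–B is taken across R2, so this is a voltage divider.
Series current: I = V1/(R1 + R2) = 10/(200 + 30) = 10/230 = 0.04348 A
V_R2 = I × R2 = V1 × R2/(R1 + R2) = 10 × 30/230 = 1.304 V

Final answer: 1.304 V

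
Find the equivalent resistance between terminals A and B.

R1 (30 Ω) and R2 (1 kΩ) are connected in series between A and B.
Reduce the network between node 0 (A) and node 2 (B) by series/parallel combination:
  Rs1 = R1 + R2 (series, joined only at node 1) = 30 + 1000 = 1030 Ω
R_eq = 1.03 kΩ

Final answer: 1.03 kΩ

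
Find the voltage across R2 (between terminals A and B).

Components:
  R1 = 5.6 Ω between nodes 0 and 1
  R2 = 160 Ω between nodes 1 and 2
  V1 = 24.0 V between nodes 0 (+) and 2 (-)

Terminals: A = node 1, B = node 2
R1 and R2 are in series across V1 (node 0 → node 1 → node 2), and the output A–B is taken across R2, so this is a voltage divider.
Series current: I = V1/(R1 + R2) = 24/(5.6 + 160) = 24/165.6 = 0.1449 A
V_R2 = I × R2 = V1 × R2/(R1 + R2) = 24 × 160/165.6 = 23.19 V

Final answer: 23.19 V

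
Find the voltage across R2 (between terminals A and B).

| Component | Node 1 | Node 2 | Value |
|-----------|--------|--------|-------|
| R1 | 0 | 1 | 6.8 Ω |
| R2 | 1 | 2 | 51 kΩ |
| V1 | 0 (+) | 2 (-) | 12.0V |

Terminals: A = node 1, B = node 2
R1 and R2 are in series across V1 (node 0 → node 1 → node 2), and the output A–B is taken across R2, so this is a voltage divider.
Series current: I = V1/(R1 + R2) = 12/(6.8 + 51000) = 12/51010 = 0.0002353 A
V_R2 = I × R2 = V1 × R2/(R1 + R2) = 12 × 51000/51010 = 12 V

Final answer: 12 V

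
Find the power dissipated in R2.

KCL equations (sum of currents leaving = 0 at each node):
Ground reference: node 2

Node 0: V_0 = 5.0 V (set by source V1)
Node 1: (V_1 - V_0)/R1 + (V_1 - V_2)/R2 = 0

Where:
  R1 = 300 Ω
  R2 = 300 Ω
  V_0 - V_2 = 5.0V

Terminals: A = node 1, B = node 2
Nodal analysis, taking node 2 as the 0 V reference.
Source V1 fixes V_0 = 5 V.
KCL at each unknown node (sum of currents leaving = 0; resistances in Ω):
  Node 1: (V_1 - 5)/300 + (V_1 - 0)/300 = 0
Collecting terms: 0.006667 × V_1 = 0.01667  =>  V_1 = 2.5 V
I_R2 = (V_1 - V_2)/R2 = (2.5 - 0)/300 = 0.008333 A
P_R2 = I_R2² × R2 = (0.008333)² × 300 = 0.02083 W

Final answer: 0.02083 W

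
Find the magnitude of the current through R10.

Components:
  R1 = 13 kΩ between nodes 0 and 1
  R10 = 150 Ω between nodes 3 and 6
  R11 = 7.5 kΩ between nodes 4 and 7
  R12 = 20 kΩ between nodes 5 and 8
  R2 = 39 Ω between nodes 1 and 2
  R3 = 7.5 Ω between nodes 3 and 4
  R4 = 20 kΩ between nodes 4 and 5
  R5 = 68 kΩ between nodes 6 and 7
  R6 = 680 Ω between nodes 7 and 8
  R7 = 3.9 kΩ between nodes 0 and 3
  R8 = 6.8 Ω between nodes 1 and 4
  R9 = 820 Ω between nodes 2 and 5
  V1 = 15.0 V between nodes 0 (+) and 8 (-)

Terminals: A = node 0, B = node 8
Nodal analysis, taking node 8 as the 0 V reference.
Source V1 fixes V_0 = 15 V.
KCL at each unknown node (sum of currents leaving = 0; resistances in Ω):
  Node 1: (V_1 - 15)/13000 + (V_1 - V_2)/39 + (V_1 - V_4)/6.8 = 0
  Node 2: (V_2 - V_1)/39 + (V_2 - V_5)/820 = 0
  Node 3: (V_3 - V_4)/7.5 + (V_3 - 15)/3900 + (V_3 - V_6)/150 = 0
  Node 4: (V_4 - V_3)/7.5 + (V_4 - V_5)/20000 + (V_4 - V_1)/6.8 + (V_4 - V_7)/7500 = 0
  Node 5: (V_5 - V_4)/20000 + (V_5 - V_2)/820 + (V_5 - 0)/20000 = 0
  Node 6: (V_6 - V_7)/68000 + (V_6 - V_3)/150 = 0
  Node 7: (V_7 - V_6)/68000 + (V_7 - 0)/680 + (V_7 - V_4)/7500 = 0
Collecting terms (coefficients in siemens):
  0.1728·V_1 - 0.02564·V_2 - 0.1471·V_4 = 0.001154
  0.02686·V_2 - 0.02564·V_1 - 0.00122·V_5 = 0
  0.1403·V_3 - 0.1333·V_4 - 0.006667·V_6 = 0.003846
  0.2806·V_4 - 0.1471·V_1 - 0.1333·V_3 - 0.00005·V_5 - 0.0001333·V_7 = 0
  0.00132·V_5 - 0.00122·V_2 - 0.00005·V_4 = 0
  0.006681·V_6 - 0.006667·V_3 - 0.00001471·V_7 = 0
  0.001619·V_7 - 0.0001333·V_4 - 0.00001471·V_6 = 0
Solving these 7 simultaneous equations (Gaussian elimination) gives:
  V_1 = 9.688 V, V_2 = 9.671 V, V_3 = 9.698 V, V_4 = 9.688 V
  V_5 = 9.305 V, V_6 = 9.678 V, V_7 = 0.886 V
I_R10 = (V_3 - V_6)/R10 = (9.698 - 9.678)/150 = 0.0001293 A
|I_R10| = 0.0001293 A

Final answer: |I_R10| = 0.0001293 A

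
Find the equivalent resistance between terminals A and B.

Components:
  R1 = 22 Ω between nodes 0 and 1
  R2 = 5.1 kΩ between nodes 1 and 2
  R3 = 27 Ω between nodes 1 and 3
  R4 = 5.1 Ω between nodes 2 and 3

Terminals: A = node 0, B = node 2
Reduce the network between node 0 (A) and node 2 (B) by series/parallel combination:
  Rs1 = R3 + R4 (series, joined only at node 3) = 27 + 5.1 = 32.1 Ω
  Rp1 = R2 ‖ Rs1 (parallel, both between nodes 1 and 2) = 1/(1/5100 + 1/32.1) = 31.9 Ω
  Rs2 = R1 + Rp1 (series, joined only at node 1) = 22 + 31.9 = 53.9 Ω
R_eq = 53.9 Ω

Final answer: 53.9 Ω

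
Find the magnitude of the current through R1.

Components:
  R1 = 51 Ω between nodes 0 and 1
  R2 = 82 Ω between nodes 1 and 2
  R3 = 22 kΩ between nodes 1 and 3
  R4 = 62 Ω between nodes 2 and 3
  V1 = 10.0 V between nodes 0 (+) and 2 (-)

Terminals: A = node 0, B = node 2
Nodal analysis, taking node 2 as the 0 V reference.
Source V1 fixes V_0 = 10 V.
KCL at each unknown node (sum of currents leaving = 0; resistances in Ω):
  Node 1: (V_1 - 10)/51 + (V_1 - 0)/82 + (V_1 - V_3)/22000 = 0
  Node 3: (V_3 - V_1)/22000 + (V_3 - 0)/62 = 0
Collecting terms (coefficients in siemens):
  0.03185·V_1 - 0.00004545·V_3 = 0.1961
  0.01617·V_3 - 0.00004545·V_1 = 0
Determinant D = (0.03185)(0.01617) - (-0.00004545)(-0.00004545) = 0.0005151
V_1 = [(0.1961)(0.01617) - (-0.00004545)(0)]/D = 6.157 V
V_3 = [(0.03185)(0) - (0.1961)(-0.00004545)]/D = 0.0173 V
I_R1 = (V_0 - V_1)/R1 = (10 - 6.157)/51 = 0.07536 A
|I_R1| = 0.07536 A

Final answer: |I_R1| = 0.07536 A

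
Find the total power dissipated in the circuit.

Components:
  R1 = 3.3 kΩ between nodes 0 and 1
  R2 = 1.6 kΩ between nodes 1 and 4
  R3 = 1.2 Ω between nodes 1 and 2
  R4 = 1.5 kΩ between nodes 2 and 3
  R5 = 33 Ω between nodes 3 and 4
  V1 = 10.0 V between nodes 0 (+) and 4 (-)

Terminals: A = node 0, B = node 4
Nodal analysis, taking node 4 as the 0 V reference.
Source V1 fixes V_0 = 10 V.
KCL at each unknown node (sum of currents leaving = 0; resistances in Ω):
  Node 1: (V_1 - 10)/3300 + (V_1 - 0)/1600 + (V_1 - V_2)/1.2 = 0
  Node 2: (V_2 - V_1)/1.2 + (V_2 - V_3)/1500 = 0
  Node 3: (V_3 - V_2)/1500 + (V_3 - 0)/33 = 0
Collecting terms (coefficients in siemens):
  0.8343·V_1 - 0.8333·V_2 = 0.00303
  0.834·V_2 - 0.8333·V_1 - 0.0006667·V_3 = 0
  0.03097·V_3 - 0.0006667·V_2 = 0
Solving these 3 simultaneous equations (Gaussian elimination) gives:
  V_1 = 1.918 V, V_2 = 1.917 V, V_3 = 0.04126 V
Power in each resistor, P = (ΔV)²/R:
  P_R1 = (10 - 1.918)²/3300 = 0.01979 W
  P_R2 = (1.918 - 0)²/1600 = 0.002299 W
  P_R3 = (1.918 - 1.917)²/1.2 = 0.000001876 W
  P_R4 = (1.917 - 0.04126)²/1500 = 0.002345 W
  P_R5 = (0.04126 - 0)²/33 = 0.00005158 W
P_total = P_R1 + P_R2 + P_R3 + P_R4 + P_R5 = 0.02449 W

Final answer: 0.02449 W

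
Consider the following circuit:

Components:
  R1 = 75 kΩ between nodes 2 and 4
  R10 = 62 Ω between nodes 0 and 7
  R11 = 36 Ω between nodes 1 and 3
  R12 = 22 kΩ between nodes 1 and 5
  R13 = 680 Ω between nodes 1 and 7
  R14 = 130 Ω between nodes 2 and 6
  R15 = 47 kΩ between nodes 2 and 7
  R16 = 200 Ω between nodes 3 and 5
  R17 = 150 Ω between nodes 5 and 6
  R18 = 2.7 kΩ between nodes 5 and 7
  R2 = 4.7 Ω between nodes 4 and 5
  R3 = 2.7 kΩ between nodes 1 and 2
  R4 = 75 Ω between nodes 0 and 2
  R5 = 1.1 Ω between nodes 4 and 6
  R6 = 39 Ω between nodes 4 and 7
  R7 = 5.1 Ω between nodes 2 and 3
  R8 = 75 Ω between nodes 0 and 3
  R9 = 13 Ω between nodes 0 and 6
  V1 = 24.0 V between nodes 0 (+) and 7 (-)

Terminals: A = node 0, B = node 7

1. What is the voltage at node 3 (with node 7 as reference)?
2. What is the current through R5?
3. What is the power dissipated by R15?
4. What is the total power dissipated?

Nodal analysis, taking node 7 as the 0 V reference.
Source V1 fixes V_0 = 24 V.
KCL at each unknown node (sum of currents leaving = 0; resistances in Ω):
  Node 1: (V_1 - V_2)/2700 + (V_1 - V_3)/36 + (V_1 - V_5)/22000 + (V_1 - 0)/680 = 0
  Node 2: (V_2 - V_4)/75000 + (V_2 - V_1)/2700 + (V_2 - 24)/75 + (V_2 - V_3)/5.1 + (V_2 - V_6)/130 + (V_2 - 0)/47000 = 0
  Node 3: (V_3 - V_2)/5.1 + (V_3 - 24)/75 + (V_3 - V_1)/36 + (V_3 - V_5)/200 = 0
  Node 4: (V_4 - V_2)/75000 + (V_4 - V_5)/4.7 + (V_4 - V_6)/1.1 + (V_4 - 0)/39 = 0
  Node 5: (V_5 - V_4)/4.7 + (V_5 - V_1)/22000 + (V_5 - V_3)/200 + (V_5 - V_6)/150 + (V_5 - 0)/2700 = 0
  Node 6: (V_6 - V_4)/1.1 + (V_6 - 24)/13 + (V_6 - V_2)/130 + (V_6 - V_5)/150 = 0
Collecting terms (coefficients in siemens):
  0.02966·V_1 - 0.0003704·V_2 - 0.02778·V_3 - 0.00004545·V_5 = 0
  0.2175·V_2 - 0.0003704·V_1 - 0.1961·V_3 - 0.00001333·V_4 - 0.007692·V_6 = 0.32
  0.2422·V_3 - 0.02778·V_1 - 0.1961·V_2 - 0.005·V_5 = 0.32
  1.148·V_4 - 0.00001333·V_2 - 0.2128·V_5 - 0.9091·V_6 = 0
  0.2248·V_5 - 0.00004545·V_1 - 0.005·V_3 - 0.2128·V_4 - 0.006667·V_6 = 0
  1·V_6 - 0.007692·V_2 - 0.9091·V_4 - 0.006667·V_5 = 1.846
Solving these 6 simultaneous equations (Gaussian elimination) gives:
  V_1 = 20.29 V, V_2 = 21.41 V, V_3 = 21.35 V, V_4 = 17.95 V
  V_5 = 18.01 V, V_6 = 18.44 V
Part 1:
  Read off the nodal solution: V_3 = 21.35 V
Part 2:
  I_R5 = (V_4 - V_6)/R5 = (17.95 - 18.44)/1.1 = -0.4473 A
  Magnitude: I_R5 = 0.4473 A
Part 3:
  I_R15 = (V_2 - V_7)/R15 = (21.41 - 0)/47000 = 0.0004554 A
  P_R15 = I_R15² × R15 = (0.0004554)² × 47000 = 0.009749 W
Part 4:
  Power in each resistor, P = (ΔV)²/R:
    P_R1 = (21.41 - 17.95)²/75000 = 0.0001591 W
    P_R2 = (17.95 - 18.01)²/4.7 = 0.0007932 W
    P_R3 = (20.29 - 21.41)²/2700 = 0.0004633 W
    P_R4 = (24 - 21.41)²/75 = 0.08971 W
    P_R5 = (17.95 - 18.44)²/1.1 = 0.2201 W
    P_R6 = (17.95 - 0)²/39 = 8.264 W
    P_R7 = (21.41 - 21.35)²/5.1 = 0.0006043 W
    P_R8 = (24 - 21.35)²/75 = 0.09359 W
    P_R9 = (24 - 18.44)²/13 = 2.374 W
    P_R10 = (24 - 0)²/62 = 9.29 W
    P_R11 = (20.29 - 21.35)²/36 = 0.03138 W
    P_R12 = (20.29 - 18.01)²/22000 = 0.0002351 W
    P_R13 = (20.29 - 0)²/680 = 0.6053 W
    P_R14 = (21.41 - 18.44)²/130 = 0.06748 W
    P_R15 = (21.41 - 0)²/47000 = 0.009749 W
    P_R16 = (21.35 - 18.01)²/200 = 0.05569 W
    P_R17 = (18.01 - 18.44)²/150 = 0.001238 W
    P_R18 = (18.01 - 0)²/2700 = 0.1202 W
  P_total = P_R1 + P_R2 + P_R3 + P_R4 + P_R5 + P_R6 + P_R7 + P_R8 + P_R9 + P_R10 + P_R11 + P_R12 + P_R13 + P_R14 + P_R15 + P_R16 + P_R17 + P_R18 = 21.22 W

Final answers:
1. V_3 = 21.35 V
2. I_R5 = 0.4473 A
3. P_R15 = 0.009749 W
4. P_total = 21.22 W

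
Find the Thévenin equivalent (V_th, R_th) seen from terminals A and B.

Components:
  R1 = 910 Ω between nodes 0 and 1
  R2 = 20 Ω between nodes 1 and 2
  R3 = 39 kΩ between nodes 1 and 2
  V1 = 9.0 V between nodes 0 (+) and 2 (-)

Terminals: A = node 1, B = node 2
Step 1 — V_th is the open-circuit voltage V_A - V_B (nothing connected across the terminals).
Nodal analysis, taking node 2 as the 0 V reference.
Source V1 fixes V_0 = 9 V.
KCL at each unknown node (sum of currents leaving = 0; resistances in Ω):
  Node 1: (V_1 - 9)/910 + (V_1 - 0)/20 + (V_1 - 0)/39000 = 0
Collecting terms: 0.05112 × V_1 = 0.00989  =>  V_1 = 0.1935 V
V_th = V_1 - V_2 = 0.1935 - 0 = 0.1935 V
Step 2 — R_th: zero the source — replace V1 by a short circuit (node 2 merges into node 0) — and find the resistance seen between A (node 1) and B (node 0).
Reduce the network between node 1 (A) and node 0 (B) by series/parallel combination:
  Rp1 = R1 ‖ R2 ‖ R3 (parallel, all between nodes 0 and 1) = 1/(1/910 + 1/20 + 1/39000) = 19.56 Ω
R_th = 19.56 Ω

Final answer: V_th = 0.1935 V, R_th = 19.56 Ω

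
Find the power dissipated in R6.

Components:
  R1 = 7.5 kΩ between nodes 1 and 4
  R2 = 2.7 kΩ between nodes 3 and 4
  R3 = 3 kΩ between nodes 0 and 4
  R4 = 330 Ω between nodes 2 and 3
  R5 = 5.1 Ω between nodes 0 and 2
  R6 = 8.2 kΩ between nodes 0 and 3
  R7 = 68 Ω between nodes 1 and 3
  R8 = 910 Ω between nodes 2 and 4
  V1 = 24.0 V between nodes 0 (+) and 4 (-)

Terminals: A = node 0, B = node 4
Nodal analysis, taking node 4 as the 0 V reference.
Source V1 fixes V_0 = 24 V.
KCL at each unknown node (sum of currents leaving = 0; resistances in Ω):
  Node 1: (V_1 - 0)/7500 + (V_1 - V_3)/68 = 0
  Node 2: (V_2 - V_3)/330 + (V_2 - 24)/5.1 + (V_2 - 0)/910 = 0
  Node 3: (V_3 - 0)/2700 + (V_3 - V_2)/330 + (V_3 - 24)/8200 + (V_3 - V_1)/68 = 0
Collecting terms (coefficients in siemens):
  0.01484·V_1 - 0.01471·V_3 = 0
  0.2002·V_2 - 0.00303·V_3 = 4.706
  0.01823·V_3 - 0.01471·V_1 - 0.00303·V_2 = 0.002927
Solving these 3 simultaneous equations (Gaussian elimination) gives:
  V_1 = 20.36 V, V_2 = 23.82 V, V_3 = 20.55 V
I_R6 = (V_0 - V_3)/R6 = (24 - 20.55)/8200 = 0.000421 A
P_R6 = I_R6² × R6 = (0.000421)² × 8200 = 0.001454 W

Final answer: 0.001454 W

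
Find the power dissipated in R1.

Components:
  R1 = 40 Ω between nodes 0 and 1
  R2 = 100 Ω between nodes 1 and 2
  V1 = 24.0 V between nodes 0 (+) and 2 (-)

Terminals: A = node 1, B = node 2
Nodal analysis, taking node 2 as the 0 V reference.
Source V1 fixes V_0 = 24 V.
KCL at each unknown node (sum of currents leaving = 0; resistances in Ω):
  Node 1: (V_1 - 24)/40 + (V_1 - 0)/100 = 0
Collecting terms: 0.035 × V_1 = 0.6  =>  V_1 = 17.14 V
I_R1 = (V_0 - V_1)/R1 = (24 - 17.14)/40 = 0.1714 A
P_R1 = I_R1² × R1 = (0.1714)² × 40 = 1.176 W

Final answer: 1.176 W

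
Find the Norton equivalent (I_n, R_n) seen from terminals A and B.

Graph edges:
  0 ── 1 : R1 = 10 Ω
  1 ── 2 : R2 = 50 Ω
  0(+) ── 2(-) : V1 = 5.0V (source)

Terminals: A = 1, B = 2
Find the Thévenin equivalent first; then I_n = V_th/R_th and R_n = R_th.
Step 1 — V_th is the open-circuit voltage V_A - V_B (nothing connected across the terminals).
Nodal analysis, taking node 2 as the 0 V reference.
Source V1 fixes V_0 = 5 V.
KCL at each unknown node (sum of currents leaving = 0; resistances in Ω):
  Node 1: (V_1 - 5)/10 + (V_1 - 0)/50 = 0
Collecting terms: 0.12 × V_1 = 0.5  =>  V_1 = 4.167 V
V_th = V_1 - V_2 = 4.167 - 0 = 4.167 V
Step 2 — R_th: zero the source — replace V1 by a short circuit (node 2 merges into node 0) — and find the resistance seen between A (node 1) and B (node 0).
Reduce the network between node 1 (A) and node 0 (B) by series/parallel combination:
  Rp1 = R1 ‖ R2 (parallel, both between nodes 0 and 1) = 1/(1/10 + 1/50) = 8.333 Ω
R_th = 8.333 Ω
I_n = V_th/R_th = 4.167/8.333 = 0.5 A, and R_n = R_th = 8.333 Ω

Final answer: I_n = 0.5 A, R_n = 8.333 Ω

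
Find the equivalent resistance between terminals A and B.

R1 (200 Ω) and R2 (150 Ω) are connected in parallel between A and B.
Reduce the network between node 0 (A) and node 1 (B) by series/parallel combination:
  Rp1 = R1 ‖ R2 (parallel, both between nodes 0 and 1) = 1/(1/200 + 1/150) = 85.71 Ω
R_eq = 85.71 Ω

Final answer: 85.71 Ω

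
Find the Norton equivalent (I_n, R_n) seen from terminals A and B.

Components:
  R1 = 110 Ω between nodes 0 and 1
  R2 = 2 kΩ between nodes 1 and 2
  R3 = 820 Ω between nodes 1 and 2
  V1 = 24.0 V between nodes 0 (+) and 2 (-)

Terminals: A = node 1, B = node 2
Find the Thévenin equivalent first; then I_n = V_th/R_th and R_n = R_th.
Step 1 — V_th is the open-circuit voltage V_A - V_B (nothing connected across the terminals).
Nodal analysis, taking node 2 as the 0 V reference.
Source V1 fixes V_0 = 24 V.
KCL at each unknown node (sum of currents leaving = 0; resistances in Ω):
  Node 1: (V_1 - 24)/110 + (V_1 - 0)/2000 + (V_1 - 0)/820 = 0
Collecting terms: 0.01081 × V_1 = 0.2182  =>  V_1 = 20.18 V
V_th = V_1 - V_2 = 20.18 - 0 = 20.18 V
Step 2 — R_th: zero the source — replace V1 by a short circuit (node 2 merges into node 0) — and find the resistance seen between A (node 1) and B (node 0).
Reduce the network between node 1 (A) and node 0 (B) by series/parallel combination:
  Rp1 = R1 ‖ R2 ‖ R3 (parallel, all between nodes 0 and 1) = 1/(1/110 + 1/2000 + 1/820) = 92.5 Ω
R_th = 92.5 Ω
I_n = V_th/R_th = 20.18/92.5 = 0.2182 A, and R_n = R_th = 92.5 Ω

Final answer: I_n = 0.2182 A, R_n = 92.5 Ω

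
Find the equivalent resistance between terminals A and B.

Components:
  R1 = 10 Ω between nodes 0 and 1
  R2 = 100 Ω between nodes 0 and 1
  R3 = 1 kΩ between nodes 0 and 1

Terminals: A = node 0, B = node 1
Reduce the network between node 0 (A) and node 1 (B) by series/parallel combination:
  Rp1 = R1 ‖ R2 ‖ R3 (parallel, all between nodes 0 and 1) = 1/(1/10 + 1/100 + 1/1000) = 9.009 Ω
R_eq = 9.009 Ω

Final answer: 9.009 Ω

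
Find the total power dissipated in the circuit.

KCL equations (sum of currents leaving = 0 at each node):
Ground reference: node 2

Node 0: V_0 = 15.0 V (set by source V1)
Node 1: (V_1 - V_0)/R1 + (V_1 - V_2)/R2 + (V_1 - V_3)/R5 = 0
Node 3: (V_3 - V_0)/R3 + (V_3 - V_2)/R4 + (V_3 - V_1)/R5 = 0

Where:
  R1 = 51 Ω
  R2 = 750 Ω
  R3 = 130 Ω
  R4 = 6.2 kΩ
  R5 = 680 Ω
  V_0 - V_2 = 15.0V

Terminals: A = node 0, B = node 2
Nodal analysis, taking node 2 as the 0 V reference.
Source V1 fixes V_0 = 15 V.
KCL at each unknown node (sum of currents leaving = 0; resistances in Ω):
  Node 1: (V_1 - 15)/51 + (V_1 - 0)/750 + (V_1 - V_3)/680 = 0
  Node 3: (V_3 - 15)/130 + (V_3 - 0)/6200 + (V_3 - V_1)/680 = 0
Collecting terms (coefficients in siemens):
  0.02241·V_1 - 0.001471·V_3 = 0.2941
  0.009324·V_3 - 0.001471·V_1 = 0.1154
Determinant D = (0.02241)(0.009324) - (-0.001471)(-0.001471) = 0.0002068
V_1 = [(0.2941)(0.009324) - (-0.001471)(0.1154)]/D = 14.08 V
V_3 = [(0.02241)(0.1154) - (0.2941)(-0.001471)]/D = 14.6 V
Power in each resistor, P = (ΔV)²/R:
  P_R1 = (15 - 14.08)²/51 = 0.01656 W
  P_R2 = (14.08 - 0)²/750 = 0.2644 W
  P_R3 = (15 - 14.6)²/130 = 0.001258 W
  P_R4 = (0 - 14.6)²/6200 = 0.03436 W
  P_R5 = (14.08 - 14.6)²/680 = 0.0003893 W
P_total = P_R1 + P_R2 + P_R3 + P_R4 + P_R5 = 0.3169 W

Final answer: 0.3169 W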